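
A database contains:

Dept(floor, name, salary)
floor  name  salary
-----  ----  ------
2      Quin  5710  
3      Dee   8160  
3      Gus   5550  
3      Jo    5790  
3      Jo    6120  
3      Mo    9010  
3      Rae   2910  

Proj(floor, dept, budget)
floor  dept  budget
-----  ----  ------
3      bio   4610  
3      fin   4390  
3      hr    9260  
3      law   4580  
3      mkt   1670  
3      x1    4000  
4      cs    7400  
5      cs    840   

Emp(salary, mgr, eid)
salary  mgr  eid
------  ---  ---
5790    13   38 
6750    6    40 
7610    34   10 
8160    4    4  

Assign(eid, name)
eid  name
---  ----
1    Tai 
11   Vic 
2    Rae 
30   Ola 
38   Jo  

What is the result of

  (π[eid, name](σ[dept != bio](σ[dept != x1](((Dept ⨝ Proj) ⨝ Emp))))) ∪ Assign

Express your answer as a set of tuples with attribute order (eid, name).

{(1, Tai), (11, Vic), (2, Rae), (30, Ola), (38, Jo), (4, Dee)}

Dept ⋈ Proj (natural join on floor): {(3, Dee, 8160, bio, 4610), (3, Dee, 8160, fin, 4390), (3, Dee, 8160, hr, 9260), (3, Dee, 8160, law, 4580), (3, Dee, 8160, mkt, 1670), (3, Dee, 8160, x1, 4000), (3, Gus, 5550, bio, 4610), (3, Gus, 5550, fin, 4390), (3, Gus, 5550, hr, 9260), (3, Gus, 5550, law, 4580), (3, Gus, 5550, mkt, 1670), (3, Gus, 5550, x1, 4000), (3, Jo, 5790, bio, 4610), (3, Jo, 5790, fin, 4390), (3, Jo, 5790, hr, 9260), (3, Jo, 5790, law, 4580), (3, Jo, 5790, mkt, 1670), (3, Jo, 5790, x1, 4000), (3, Jo, 6120, bio, 4610), (3, Jo, 6120, fin, 4390), (3, Jo, 6120, hr, 9260), (3, Jo, 6120, law, 4580), (3, Jo, 6120, mkt, 1670), (3, Jo, 6120, x1, 4000), (3, Mo, 9010, bio, 4610), (3, Mo, 9010, fin, 4390), (3, Mo, 9010, hr, 9260), (3, Mo, 9010, law, 4580), (3, Mo, 9010, mkt, 1670), (3, Mo, 9010, x1, 4000), (3, Rae, 2910, bio, 4610), (3, Rae, 2910, fin, 4390), (3, Rae, 2910, hr, 9260), (3, Rae, 2910, law, 4580), (3, Rae, 2910, mkt, 1670), (3, Rae, 2910, x1, 4000)}
(Dept ⨝ Proj) ⋈ Emp (natural join on salary): {(3, Dee, 8160, bio, 4610, 4, 4), (3, Dee, 8160, fin, 4390, 4, 4), (3, Dee, 8160, hr, 9260, 4, 4), (3, Dee, 8160, law, 4580, 4, 4), (3, Dee, 8160, mkt, 1670, 4, 4), (3, Dee, 8160, x1, 4000, 4, 4), (3, Jo, 5790, bio, 4610, 13, 38), (3, Jo, 5790, fin, 4390, 13, 38), (3, Jo, 5790, hr, 9260, 13, 38), (3, Jo, 5790, law, 4580, 13, 38), (3, Jo, 5790, mkt, 1670, 13, 38), (3, Jo, 5790, x1, 4000, 13, 38)}
Filtering on dept != x1 leaves {(3, Dee, 8160, bio, 4610, 4, 4), (3, Dee, 8160, fin, 4390, 4, 4), (3, Dee, 8160, hr, 9260, 4, 4), (3, Dee, 8160, law, 4580, 4, 4), (3, Dee, 8160, mkt, 1670, 4, 4), (3, Jo, 5790, bio, 4610, 13, 38), (3, Jo, 5790, fin, 4390, 13, 38), (3, Jo, 5790, hr, 9260, 13, 38), (3, Jo, 5790, law, 4580, 13, 38), (3, Jo, 5790, mkt, 1670, 13, 38)}.
Filtering on dept != bio leaves {(3, Dee, 8160, fin, 4390, 4, 4), (3, Dee, 8160, hr, 9260, 4, 4), (3, Dee, 8160, law, 4580, 4, 4), (3, Dee, 8160, mkt, 1670, 4, 4), (3, Jo, 5790, fin, 4390, 13, 38), (3, Jo, 5790, hr, 9260, 13, 38), (3, Jo, 5790, law, 4580, 13, 38), (3, Jo, 5790, mkt, 1670, 13, 38)}.
Keep only column(s) eid, name (6 duplicate(s) eliminated): {(38, Jo), (4, Dee)}
Union: {(38, Jo), (4, Dee)} with {(1, Tai), (11, Vic), (2, Rae), (30, Ola), (38, Jo)} → {(1, Tai), (11, Vic), (2, Rae), (30, Ola), (38, Jo), (4, Dee)}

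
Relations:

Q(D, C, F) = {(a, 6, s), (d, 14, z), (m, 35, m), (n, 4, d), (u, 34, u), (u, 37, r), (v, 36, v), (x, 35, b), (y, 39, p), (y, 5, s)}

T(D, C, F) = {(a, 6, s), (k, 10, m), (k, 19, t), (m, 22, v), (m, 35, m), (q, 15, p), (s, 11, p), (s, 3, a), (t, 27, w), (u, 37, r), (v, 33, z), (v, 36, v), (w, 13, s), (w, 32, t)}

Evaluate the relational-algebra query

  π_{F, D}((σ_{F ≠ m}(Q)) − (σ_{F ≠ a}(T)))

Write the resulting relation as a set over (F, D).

{(b, x), (d, n), (p, y), (s, y), (u, u), (z, d)}

Apply σ_{F ≠ m}; surviving tuples: {(a, 6, s), (d, 14, z), (n, 4, d), (u, 34, u), (u, 37, r), (v, 36, v), (x, 35, b), (y, 39, p), (y, 5, s)}
Apply σ_{F ≠ a}; surviving tuples: {(a, 6, s), (k, 10, m), (k, 19, t), (m, 22, v), (m, 35, m), (q, 15, p), (s, 11, p), (t, 27, w), (u, 37, r), (v, 33, z), (v, 36, v), (w, 13, s), (w, 32, t)}
Difference: {(a, 6, s), (d, 14, z), (n, 4, d), (u, 34, u), (u, 37, r), (v, 36, v), (x, 35, b), (y, 39, p), (y, 5, s)} with {(a, 6, s), (k, 10, m), (k, 19, t), (m, 22, v), (m, 35, m), (q, 15, p), (s, 11, p), (t, 27, w), (u, 37, r), (v, 33, z), (v, 36, v), (w, 13, s), (w, 32, t)} → {(d, 14, z), (n, 4, d), (u, 34, u), (x, 35, b), (y, 39, p), (y, 5, s)}
Keep only column(s) F, D: {(b, x), (d, n), (p, y), (s, y), (u, u), (z, d)}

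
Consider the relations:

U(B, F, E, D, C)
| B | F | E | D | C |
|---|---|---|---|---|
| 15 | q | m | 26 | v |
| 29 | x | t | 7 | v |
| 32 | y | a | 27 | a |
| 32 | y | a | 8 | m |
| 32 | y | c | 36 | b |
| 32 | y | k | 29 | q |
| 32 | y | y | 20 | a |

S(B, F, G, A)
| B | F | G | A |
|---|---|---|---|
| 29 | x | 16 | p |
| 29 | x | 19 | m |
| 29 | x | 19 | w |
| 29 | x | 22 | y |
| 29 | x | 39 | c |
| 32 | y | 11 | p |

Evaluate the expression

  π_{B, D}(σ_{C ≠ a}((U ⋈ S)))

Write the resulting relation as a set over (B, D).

{(29, 7), (32, 29), (32, 36), (32, 8)}

Natural join on B, F: {(29, x, t, 7, v, 16, p), (29, x, t, 7, v, 19, m), (29, x, t, 7, v, 19, w), (29, x, t, 7, v, 22, y), (29, x, t, 7, v, 39, c), (32, y, a, 27, a, 11, p), (32, y, a, 8, m, 11, p), (32, y, c, 36, b, 11, p), (32, y, k, 29, q, 11, p), (32, y, y, 20, a, 11, p)}
σ[C ≠ a]: keep tuples satisfying C ≠ a → {(29, x, t, 7, v, 16, p), (29, x, t, 7, v, 19, m), (29, x, t, 7, v, 19, w), (29, x, t, 7, v, 22, y), (29, x, t, 7, v, 39, c), (32, y, a, 8, m, 11, p), (32, y, c, 36, b, 11, p), (32, y, k, 29, q, 11, p)}
π_{B, D} gives {(29, 7), (32, 29), (32, 36), (32, 8)} (4 duplicate(s) eliminated).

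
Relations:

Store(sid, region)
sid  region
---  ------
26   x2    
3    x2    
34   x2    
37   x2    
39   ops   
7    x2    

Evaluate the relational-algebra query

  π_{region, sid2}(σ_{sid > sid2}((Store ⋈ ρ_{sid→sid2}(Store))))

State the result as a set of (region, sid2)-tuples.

{(x2, 26), (x2, 3), (x2, 34), (x2, 7)}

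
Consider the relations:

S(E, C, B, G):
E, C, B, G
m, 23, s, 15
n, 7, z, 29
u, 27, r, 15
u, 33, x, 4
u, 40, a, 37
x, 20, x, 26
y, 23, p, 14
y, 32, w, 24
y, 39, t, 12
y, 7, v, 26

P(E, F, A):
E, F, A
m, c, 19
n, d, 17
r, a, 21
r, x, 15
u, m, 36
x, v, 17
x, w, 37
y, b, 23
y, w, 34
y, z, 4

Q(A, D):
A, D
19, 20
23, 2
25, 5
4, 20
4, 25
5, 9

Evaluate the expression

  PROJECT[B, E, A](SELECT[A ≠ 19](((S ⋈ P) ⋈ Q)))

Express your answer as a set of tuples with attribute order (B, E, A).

{(p, y, 23), (p, y, 4), (t, y, 23), (t, y, 4), (v, y, 23), (v, y, 4), (w, y, 23), (w, y, 4)}

Natural join on E: {(m, 23, s, 15, c, 19), (n, 7, z, 29, d, 17), (u, 27, r, 15, m, 36), (u, 33, x, 4, m, 36), (u, 40, a, 37, m, 36), (x, 20, x, 26, v, 17), (x, 20, x, 26, w, 37), (y, 23, p, 14, b, 23), (y, 23, p, 14, w, 34), (y, 23, p, 14, z, 4), (y, 32, w, 24, b, 23), (y, 32, w, 24, w, 34), (y, 32, w, 24, z, 4), (y, 39, t, 12, b, 23), (y, 39, t, 12, w, 34), (y, 39, t, 12, z, 4), (y, 7, v, 26, b, 23), (y, 7, v, 26, w, 34), (y, 7, v, 26, z, 4)}
Natural join on A: {(m, 23, s, 15, c, 19, 20), (y, 23, p, 14, b, 23, 2), (y, 23, p, 14, z, 4, 20), (y, 23, p, 14, z, 4, 25), (y, 32, w, 24, b, 23, 2), (y, 32, w, 24, z, 4, 20), (y, 32, w, 24, z, 4, 25), (y, 39, t, 12, b, 23, 2), (y, 39, t, 12, z, 4, 20), (y, 39, t, 12, z, 4, 25), (y, 7, v, 26, b, 23, 2), (y, 7, v, 26, z, 4, 20), (y, 7, v, 26, z, 4, 25)}
σ[A ≠ 19]: keep tuples satisfying A ≠ 19 → {(y, 23, p, 14, b, 23, 2), (y, 23, p, 14, z, 4, 20), (y, 23, p, 14, z, 4, 25), (y, 32, w, 24, b, 23, 2), (y, 32, w, 24, z, 4, 20), (y, 32, w, 24, z, 4, 25), (y, 39, t, 12, b, 23, 2), (y, 39, t, 12, z, 4, 20), (y, 39, t, 12, z, 4, 25), (y, 7, v, 26, b, 23, 2), (y, 7, v, 26, z, 4, 20), (y, 7, v, 26, z, 4, 25)}
Keep only column(s) B, E, A (4 duplicate(s) eliminated): {(p, y, 23), (p, y, 4), (t, y, 23), (t, y, 4), (v, y, 23), (v, y, 4), (w, y, 23), (w, y, 4)}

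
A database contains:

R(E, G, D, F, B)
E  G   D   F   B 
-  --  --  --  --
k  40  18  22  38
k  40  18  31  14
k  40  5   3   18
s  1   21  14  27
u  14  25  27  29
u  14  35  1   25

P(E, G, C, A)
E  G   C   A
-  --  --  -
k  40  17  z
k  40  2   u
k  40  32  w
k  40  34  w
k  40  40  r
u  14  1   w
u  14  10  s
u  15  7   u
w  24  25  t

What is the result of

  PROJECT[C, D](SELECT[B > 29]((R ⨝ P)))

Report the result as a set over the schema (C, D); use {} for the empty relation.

{(17, 18), (2, 18), (32, 18), (34, 18), (40, 18)}

Joining R and P on E, G yields {(k, 40, 18, 22, 38, 17, z), (k, 40, 18, 22, 38, 2, u), (k, 40, 18, 22, 38, 32, w), (k, 40, 18, 22, 38, 34, w), (k, 40, 18, 22, 38, 40, r), (k, 40, 18, 31, 14, 17, z), (k, 40, 18, 31, 14, 2, u), (k, 40, 18, 31, 14, 32, w), (k, 40, 18, 31, 14, 34, w), (k, 40, 18, 31, 14, 40, r), (k, 40, 5, 3, 18, 17, z), (k, 40, 5, 3, 18, 2, u), (k, 40, 5, 3, 18, 32, w), (k, 40, 5, 3, 18, 34, w), (k, 40, 5, 3, 18, 40, r), (u, 14, 25, 27, 29, 1, w), (u, 14, 25, 27, 29, 10, s), (u, 14, 35, 1, 25, 1, w), (u, 14, 35, 1, 25, 10, s)}.
Filtering on B > 29 leaves {(k, 40, 18, 22, 38, 17, z), (k, 40, 18, 22, 38, 2, u), (k, 40, 18, 22, 38, 32, w), (k, 40, 18, 22, 38, 34, w), (k, 40, 18, 22, 38, 40, r)}.
π_{C, D} gives {(17, 18), (2, 18), (32, 18), (34, 18), (40, 18)}.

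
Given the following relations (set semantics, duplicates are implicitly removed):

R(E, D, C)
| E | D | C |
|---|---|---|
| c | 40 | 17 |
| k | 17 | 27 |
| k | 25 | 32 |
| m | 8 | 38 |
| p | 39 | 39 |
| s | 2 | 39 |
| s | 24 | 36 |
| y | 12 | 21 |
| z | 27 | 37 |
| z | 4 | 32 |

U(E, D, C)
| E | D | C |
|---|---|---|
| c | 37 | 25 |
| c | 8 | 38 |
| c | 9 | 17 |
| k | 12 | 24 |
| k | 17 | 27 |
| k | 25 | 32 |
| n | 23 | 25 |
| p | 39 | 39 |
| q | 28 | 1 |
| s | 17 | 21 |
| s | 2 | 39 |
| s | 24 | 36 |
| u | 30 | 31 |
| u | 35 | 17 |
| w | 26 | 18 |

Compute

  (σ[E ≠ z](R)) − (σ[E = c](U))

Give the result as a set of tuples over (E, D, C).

σ[E ≠ z]: keep tuples satisfying E ≠ z → {(c, 40, 17), (k, 17, 27), (k, 25, 32), (m, 8, 38), (p, 39, 39), (s, 2, 39), (s, 24, 36), (y, 12, 21)}
σ[E = c]: keep tuples satisfying E = c → {(c, 37, 25), (c, 8, 38), (c, 9, 17)}
Set difference of the two operands is {(c, 40, 17), (k, 17, 27), (k, 25, 32), (m, 8, 38), (p, 39, 39), (s, 2, 39), (s, 24, 36), (y, 12, 21)}.

{(c, 40, 17), (k, 17, 27), (k, 25, 32), (m, 8, 38), (p, 39, 39), (s, 2, 39), (s, 24, 36), (y, 12, 21)}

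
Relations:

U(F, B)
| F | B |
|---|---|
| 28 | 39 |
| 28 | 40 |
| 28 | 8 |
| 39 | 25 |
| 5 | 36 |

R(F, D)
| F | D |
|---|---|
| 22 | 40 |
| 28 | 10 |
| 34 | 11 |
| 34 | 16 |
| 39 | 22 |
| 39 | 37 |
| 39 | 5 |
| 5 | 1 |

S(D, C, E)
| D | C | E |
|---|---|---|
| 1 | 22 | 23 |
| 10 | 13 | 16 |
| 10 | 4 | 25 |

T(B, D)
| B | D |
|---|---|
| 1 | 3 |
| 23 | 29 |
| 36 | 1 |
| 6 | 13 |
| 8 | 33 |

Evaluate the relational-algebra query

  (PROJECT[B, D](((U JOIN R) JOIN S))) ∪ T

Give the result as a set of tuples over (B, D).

{(1, 3), (23, 29), (36, 1), (39, 10), (40, 10), (6, 13), (8, 10), (8, 33)}

Joining U and R on F yields {(28, 39, 10), (28, 40, 10), (28, 8, 10), (39, 25, 22), (39, 25, 37), (39, 25, 5), (5, 36, 1)}.
Joining (U JOIN R) and S on D yields {(28, 39, 10, 13, 16), (28, 39, 10, 4, 25), (28, 40, 10, 13, 16), (28, 40, 10, 4, 25), (28, 8, 10, 13, 16), (28, 8, 10, 4, 25), (5, 36, 1, 22, 23)}.
Keep only column(s) B, D (3 duplicate(s) eliminated): {(36, 1), (39, 10), (40, 10), (8, 10)}
Set union of the two operands is {(1, 3), (23, 29), (36, 1), (39, 10), (40, 10), (6, 13), (8, 10), (8, 33)}.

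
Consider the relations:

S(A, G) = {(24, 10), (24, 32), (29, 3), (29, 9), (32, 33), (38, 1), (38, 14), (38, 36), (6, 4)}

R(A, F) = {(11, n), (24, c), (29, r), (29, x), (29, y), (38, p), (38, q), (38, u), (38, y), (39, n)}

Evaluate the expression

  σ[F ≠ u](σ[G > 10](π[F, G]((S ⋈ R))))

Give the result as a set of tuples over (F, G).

Natural join on A: {(24, 10, c), (24, 32, c), (29, 3, r), (29, 3, x), (29, 3, y), (29, 9, r), (29, 9, x), (29, 9, y), (38, 1, p), (38, 1, q), (38, 1, u), (38, 1, y), (38, 14, p), (38, 14, q), (38, 14, u), (38, 14, y), (38, 36, p), (38, 36, q), (38, 36, u), (38, 36, y)}
π_{F, G} gives {(c, 10), (c, 32), (p, 1), (p, 14), (p, 36), (q, 1), (q, 14), (q, 36), (r, 3), (r, 9), (u, 1), (u, 14), (u, 36), (x, 3), (x, 9), (y, 1), (y, 14), (y, 3), (y, 36), (y, 9)}.
σ[G > 10]: keep tuples satisfying G > 10 → {(c, 32), (p, 14), (p, 36), (q, 14), (q, 36), (u, 14), (u, 36), (y, 14), (y, 36)}
σ[F ≠ u]: keep tuples satisfying F ≠ u → {(c, 32), (p, 14), (p, 36), (q, 14), (q, 36), (y, 14), (y, 36)}

{(c, 32), (p, 14), (p, 36), (q, 14), (q, 36), (y, 14), (y, 36)}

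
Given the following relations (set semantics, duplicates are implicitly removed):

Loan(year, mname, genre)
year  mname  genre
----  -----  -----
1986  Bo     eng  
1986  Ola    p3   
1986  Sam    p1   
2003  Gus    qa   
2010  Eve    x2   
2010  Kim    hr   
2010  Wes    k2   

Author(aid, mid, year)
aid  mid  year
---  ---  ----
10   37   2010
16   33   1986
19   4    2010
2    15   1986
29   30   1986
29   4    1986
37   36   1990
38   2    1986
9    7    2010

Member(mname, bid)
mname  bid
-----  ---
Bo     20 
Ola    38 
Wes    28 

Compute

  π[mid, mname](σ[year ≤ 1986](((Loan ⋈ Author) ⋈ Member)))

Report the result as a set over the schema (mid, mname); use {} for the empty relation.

Loan ⋈ Author (natural join on year): {(1986, Bo, eng, 16, 33), (1986, Bo, eng, 2, 15), (1986, Bo, eng, 29, 30), (1986, Bo, eng, 29, 4), (1986, Bo, eng, 38, 2), (1986, Ola, p3, 16, 33), (1986, Ola, p3, 2, 15), (1986, Ola, p3, 29, 30), (1986, Ola, p3, 29, 4), (1986, Ola, p3, 38, 2), (1986, Sam, p1, 16, 33), (1986, Sam, p1, 2, 15), (1986, Sam, p1, 29, 30), (1986, Sam, p1, 29, 4), (1986, Sam, p1, 38, 2), (2010, Eve, x2, 10, 37), (2010, Eve, x2, 19, 4), (2010, Eve, x2, 9, 7), (2010, Kim, hr, 10, 37), (2010, Kim, hr, 19, 4), (2010, Kim, hr, 9, 7), (2010, Wes, k2, 10, 37), (2010, Wes, k2, 19, 4), (2010, Wes, k2, 9, 7)}
(Loan ⋈ Author) ⋈ Member (natural join on mname): {(1986, Bo, eng, 16, 33, 20), (1986, Bo, eng, 2, 15, 20), (1986, Bo, eng, 29, 30, 20), (1986, Bo, eng, 29, 4, 20), (1986, Bo, eng, 38, 2, 20), (1986, Ola, p3, 16, 33, 38), (1986, Ola, p3, 2, 15, 38), (1986, Ola, p3, 29, 30, 38), (1986, Ola, p3, 29, 4, 38), (1986, Ola, p3, 38, 2, 38), (2010, Wes, k2, 10, 37, 28), (2010, Wes, k2, 19, 4, 28), (2010, Wes, k2, 9, 7, 28)}
Selection year ≤ 1986: {(1986, Bo, eng, 16, 33, 20), (1986, Bo, eng, 2, 15, 20), (1986, Bo, eng, 29, 30, 20), (1986, Bo, eng, 29, 4, 20), (1986, Bo, eng, 38, 2, 20), (1986, Ola, p3, 16, 33, 38), (1986, Ola, p3, 2, 15, 38), (1986, Ola, p3, 29, 30, 38), (1986, Ola, p3, 29, 4, 38), (1986, Ola, p3, 38, 2, 38)}
π_{mid, mname} gives {(15, Bo), (15, Ola), (2, Bo), (2, Ola), (30, Bo), (30, Ola), (33, Bo), (33, Ola), (4, Bo), (4, Ola)}.

{(15, Bo), (15, Ola), (2, Bo), (2, Ola), (30, Bo), (30, Ola), (33, Bo), (33, Ola), (4, Bo), (4, Ola)}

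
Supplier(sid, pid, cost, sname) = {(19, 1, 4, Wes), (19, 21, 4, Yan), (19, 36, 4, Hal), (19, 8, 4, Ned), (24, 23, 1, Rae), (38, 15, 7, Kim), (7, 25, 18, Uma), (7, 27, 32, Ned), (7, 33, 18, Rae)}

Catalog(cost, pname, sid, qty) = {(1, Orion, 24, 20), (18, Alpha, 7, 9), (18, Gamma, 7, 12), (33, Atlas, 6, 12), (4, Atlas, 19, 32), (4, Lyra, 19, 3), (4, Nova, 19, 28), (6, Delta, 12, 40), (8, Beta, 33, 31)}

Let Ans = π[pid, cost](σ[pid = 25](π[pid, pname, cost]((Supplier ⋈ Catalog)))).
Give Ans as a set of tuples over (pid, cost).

{(25, 18)}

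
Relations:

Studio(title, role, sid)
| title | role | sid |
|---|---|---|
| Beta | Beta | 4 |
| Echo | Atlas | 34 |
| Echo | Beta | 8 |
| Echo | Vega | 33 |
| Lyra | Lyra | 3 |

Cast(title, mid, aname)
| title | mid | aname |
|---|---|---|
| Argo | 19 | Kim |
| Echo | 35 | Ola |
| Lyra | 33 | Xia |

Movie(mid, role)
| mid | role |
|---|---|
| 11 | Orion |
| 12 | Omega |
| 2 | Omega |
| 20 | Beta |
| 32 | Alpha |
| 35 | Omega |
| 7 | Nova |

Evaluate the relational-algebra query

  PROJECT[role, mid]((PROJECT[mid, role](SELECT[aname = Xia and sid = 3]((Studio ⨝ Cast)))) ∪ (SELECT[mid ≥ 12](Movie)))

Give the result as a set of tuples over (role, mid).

Natural join on title: {(Echo, Atlas, 34, 35, Ola), (Echo, Beta, 8, 35, Ola), (Echo, Vega, 33, 35, Ola), (Lyra, Lyra, 3, 33, Xia)}
Filtering on aname = Xia and sid = 3 leaves {(Lyra, Lyra, 3, 33, Xia)}.
π_{mid, role} gives {(33, Lyra)}.
Filtering on mid ≥ 12 leaves {(12, Omega), (20, Beta), (32, Alpha), (35, Omega)}.
Set union of the two operands is {(12, Omega), (20, Beta), (32, Alpha), (33, Lyra), (35, Omega)}.
π_{role, mid} gives {(Alpha, 32), (Beta, 20), (Lyra, 33), (Omega, 12), (Omega, 35)}.

{(Alpha, 32), (Beta, 20), (Lyra, 33), (Omega, 12), (Omega, 35)}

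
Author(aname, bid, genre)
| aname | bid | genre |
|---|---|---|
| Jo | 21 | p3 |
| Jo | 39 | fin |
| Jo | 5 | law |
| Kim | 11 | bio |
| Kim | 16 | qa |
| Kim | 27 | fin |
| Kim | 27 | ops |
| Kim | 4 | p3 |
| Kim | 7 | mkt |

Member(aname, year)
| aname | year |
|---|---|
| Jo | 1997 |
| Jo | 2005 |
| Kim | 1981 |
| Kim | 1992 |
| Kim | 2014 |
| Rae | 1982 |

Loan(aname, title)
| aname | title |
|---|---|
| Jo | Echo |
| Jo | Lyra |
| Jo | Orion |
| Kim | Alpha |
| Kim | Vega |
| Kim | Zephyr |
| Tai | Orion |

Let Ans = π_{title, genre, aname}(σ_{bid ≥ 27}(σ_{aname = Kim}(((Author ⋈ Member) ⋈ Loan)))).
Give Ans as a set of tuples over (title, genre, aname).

{(Alpha, fin, Kim), (Alpha, ops, Kim), (Vega, fin, Kim), (Vega, ops, Kim), (Zephyr, fin, Kim), (Zephyr, ops, Kim)}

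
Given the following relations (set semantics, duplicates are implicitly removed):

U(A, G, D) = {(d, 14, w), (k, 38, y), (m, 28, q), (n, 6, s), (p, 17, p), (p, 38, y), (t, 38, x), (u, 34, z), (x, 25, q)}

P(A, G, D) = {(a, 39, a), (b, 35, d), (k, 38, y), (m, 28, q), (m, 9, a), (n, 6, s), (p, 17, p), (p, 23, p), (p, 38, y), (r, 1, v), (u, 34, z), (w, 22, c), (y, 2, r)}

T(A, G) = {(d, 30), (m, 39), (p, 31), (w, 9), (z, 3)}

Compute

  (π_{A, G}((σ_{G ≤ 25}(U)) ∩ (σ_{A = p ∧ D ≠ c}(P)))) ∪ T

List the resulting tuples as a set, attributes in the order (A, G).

σ[G ≤ 25]: keep tuples satisfying G ≤ 25 → {(d, 14, w), (n, 6, s), (p, 17, p), (x, 25, q)}
σ[A = p ∧ D ≠ c]: keep tuples satisfying A = p ∧ D ≠ c → {(p, 17, p), (p, 23, p), (p, 38, y)}
Intersection: {(d, 14, w), (n, 6, s), (p, 17, p), (x, 25, q)} with {(p, 17, p), (p, 23, p), (p, 38, y)} → {(p, 17, p)}
Projecting to A, G: {(p, 17)}
Union: {(p, 17)} with {(d, 30), (m, 39), (p, 31), (w, 9), (z, 3)} → {(d, 30), (m, 39), (p, 17), (p, 31), (w, 9), (z, 3)}

{(d, 30), (m, 39), (p, 17), (p, 31), (w, 9), (z, 3)}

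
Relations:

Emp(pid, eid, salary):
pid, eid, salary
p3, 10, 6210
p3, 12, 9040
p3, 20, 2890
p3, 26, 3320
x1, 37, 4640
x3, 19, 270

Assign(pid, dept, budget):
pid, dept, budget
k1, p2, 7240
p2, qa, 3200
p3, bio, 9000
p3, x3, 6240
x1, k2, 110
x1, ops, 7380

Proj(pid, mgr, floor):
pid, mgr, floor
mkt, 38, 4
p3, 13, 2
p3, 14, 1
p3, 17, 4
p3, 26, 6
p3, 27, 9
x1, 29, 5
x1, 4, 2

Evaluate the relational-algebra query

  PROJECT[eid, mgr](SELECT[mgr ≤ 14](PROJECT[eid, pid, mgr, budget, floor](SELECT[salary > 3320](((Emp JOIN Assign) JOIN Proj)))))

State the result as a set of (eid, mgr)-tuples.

Emp ⋈ Assign (natural join on pid): {(p3, 10, 6210, bio, 9000), (p3, 10, 6210, x3, 6240), (p3, 12, 9040, bio, 9000), (p3, 12, 9040, x3, 6240), (p3, 20, 2890, bio, 9000), (p3, 20, 2890, x3, 6240), (p3, 26, 3320, bio, 9000), (p3, 26, 3320, x3, 6240), (x1, 37, 4640, k2, 110), (x1, 37, 4640, ops, 7380)}
(Emp JOIN Assign) ⋈ Proj (natural join on pid): {(p3, 10, 6210, bio, 9000, 13, 2), (p3, 10, 6210, bio, 9000, 14, 1), (p3, 10, 6210, bio, 9000, 17, 4), (p3, 10, 6210, bio, 9000, 26, 6), (p3, 10, 6210, bio, 9000, 27, 9), (p3, 10, 6210, x3, 6240, 13, 2), (p3, 10, 6210, x3, 6240, 14, 1), (p3, 10, 6210, x3, 6240, 17, 4), (p3, 10, 6210, x3, 6240, 26, 6), (p3, 10, 6210, x3, 6240, 27, 9), (p3, 12, 9040, bio, 9000, 13, 2), (p3, 12, 9040, bio, 9000, 14, 1), (p3, 12, 9040, bio, 9000, 17, 4), (p3, 12, 9040, bio, 9000, 26, 6), (p3, 12, 9040, bio, 9000, 27, 9), (p3, 12, 9040, x3, 6240, 13, 2), (p3, 12, 9040, x3, 6240, 14, 1), (p3, 12, 9040, x3, 6240, 17, 4), (p3, 12, 9040, x3, 6240, 26, 6), (p3, 12, 9040, x3, 6240, 27, 9), (p3, 20, 2890, bio, 9000, 13, 2), (p3, 20, 2890, bio, 9000, 14, 1), (p3, 20, 2890, bio, 9000, 17, 4), (p3, 20, 2890, bio, 9000, 26, 6), (p3, 20, 2890, bio, 9000, 27, 9), (p3, 20, 2890, x3, 6240, 13, 2), (p3, 20, 2890, x3, 6240, 14, 1), (p3, 20, 2890, x3, 6240, 17, 4), (p3, 20, 2890, x3, 6240, 26, 6), (p3, 20, 2890, x3, 6240, 27, 9), (p3, 26, 3320, bio, 9000, 13, 2), (p3, 26, 3320, bio, 9000, 14, 1), (p3, 26, 3320, bio, 9000, 17, 4), (p3, 26, 3320, bio, 9000, 26, 6), (p3, 26, 3320, bio, 9000, 27, 9), (p3, 26, 3320, x3, 6240, 13, 2), (p3, 26, 3320, x3, 6240, 14, 1), (p3, 26, 3320, x3, 6240, 17, 4), (p3, 26, 3320, x3, 6240, 26, 6), (p3, 26, 3320, x3, 6240, 27, 9), (x1, 37, 4640, k2, 110, 29, 5), (x1, 37, 4640, k2, 110, 4, 2), (x1, 37, 4640, ops, 7380, 29, 5), (x1, 37, 4640, ops, 7380, 4, 2)}
Selection salary > 3320: {(p3, 10, 6210, bio, 9000, 13, 2), (p3, 10, 6210, bio, 9000, 14, 1), (p3, 10, 6210, bio, 9000, 17, 4), (p3, 10, 6210, bio, 9000, 26, 6), (p3, 10, 6210, bio, 9000, 27, 9), (p3, 10, 6210, x3, 6240, 13, 2), (p3, 10, 6210, x3, 6240, 14, 1), (p3, 10, 6210, x3, 6240, 17, 4), (p3, 10, 6210, x3, 6240, 26, 6), (p3, 10, 6210, x3, 6240, 27, 9), (p3, 12, 9040, bio, 9000, 13, 2), (p3, 12, 9040, bio, 9000, 14, 1), (p3, 12, 9040, bio, 9000, 17, 4), (p3, 12, 9040, bio, 9000, 26, 6), (p3, 12, 9040, bio, 9000, 27, 9), (p3, 12, 9040, x3, 6240, 13, 2), (p3, 12, 9040, x3, 6240, 14, 1), (p3, 12, 9040, x3, 6240, 17, 4), (p3, 12, 9040, x3, 6240, 26, 6), (p3, 12, 9040, x3, 6240, 27, 9), (x1, 37, 4640, k2, 110, 29, 5), (x1, 37, 4640, k2, 110, 4, 2), (x1, 37, 4640, ops, 7380, 29, 5), (x1, 37, 4640, ops, 7380, 4, 2)}
π_{eid, pid, mgr, budget, floor} gives {(10, p3, 13, 6240, 2), (10, p3, 13, 9000, 2), (10, p3, 14, 6240, 1), (10, p3, 14, 9000, 1), (10, p3, 17, 6240, 4), (10, p3, 17, 9000, 4), (10, p3, 26, 6240, 6), (10, p3, 26, 9000, 6), (10, p3, 27, 6240, 9), (10, p3, 27, 9000, 9), (12, p3, 13, 6240, 2), (12, p3, 13, 9000, 2), (12, p3, 14, 6240, 1), (12, p3, 14, 9000, 1), (12, p3, 17, 6240, 4), (12, p3, 17, 9000, 4), (12, p3, 26, 6240, 6), (12, p3, 26, 9000, 6), (12, p3, 27, 6240, 9), (12, p3, 27, 9000, 9), (37, x1, 29, 110, 5), (37, x1, 29, 7380, 5), (37, x1, 4, 110, 2), (37, x1, 4, 7380, 2)}.
Selection mgr ≤ 14: {(10, p3, 13, 6240, 2), (10, p3, 13, 9000, 2), (10, p3, 14, 6240, 1), (10, p3, 14, 9000, 1), (12, p3, 13, 6240, 2), (12, p3, 13, 9000, 2), (12, p3, 14, 6240, 1), (12, p3, 14, 9000, 1), (37, x1, 4, 110, 2), (37, x1, 4, 7380, 2)}
π_{eid, mgr} gives {(10, 13), (10, 14), (12, 13), (12, 14), (37, 4)} (5 duplicate(s) eliminated).

{(10, 13), (10, 14), (12, 13), (12, 14), (37, 4)}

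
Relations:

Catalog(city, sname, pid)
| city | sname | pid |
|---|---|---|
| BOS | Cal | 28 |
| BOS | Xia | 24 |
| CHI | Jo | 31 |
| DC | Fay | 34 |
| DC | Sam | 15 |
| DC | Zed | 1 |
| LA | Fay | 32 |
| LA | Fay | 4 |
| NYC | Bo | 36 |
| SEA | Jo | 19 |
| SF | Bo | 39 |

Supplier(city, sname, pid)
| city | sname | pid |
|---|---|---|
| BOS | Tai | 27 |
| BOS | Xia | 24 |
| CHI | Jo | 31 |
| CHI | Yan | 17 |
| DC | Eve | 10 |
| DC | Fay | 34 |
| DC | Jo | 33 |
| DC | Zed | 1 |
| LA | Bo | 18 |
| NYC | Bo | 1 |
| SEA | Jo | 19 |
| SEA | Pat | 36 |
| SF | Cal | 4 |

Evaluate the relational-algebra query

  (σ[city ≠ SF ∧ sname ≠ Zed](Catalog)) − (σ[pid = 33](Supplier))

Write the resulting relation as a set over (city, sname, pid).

Filtering on city ≠ SF ∧ sname ≠ Zed leaves {(BOS, Cal, 28), (BOS, Xia, 24), (CHI, Jo, 31), (DC, Fay, 34), (DC, Sam, 15), (LA, Fay, 32), (LA, Fay, 4), (NYC, Bo, 36), (SEA, Jo, 19)}.
Filtering on pid = 33 leaves {(DC, Jo, 33)}.
Difference: {(BOS, Cal, 28), (BOS, Xia, 24), (CHI, Jo, 31), (DC, Fay, 34), (DC, Sam, 15), (LA, Fay, 32), (LA, Fay, 4), (NYC, Bo, 36), (SEA, Jo, 19)} with {(DC, Jo, 33)} → {(BOS, Cal, 28), (BOS, Xia, 24), (CHI, Jo, 31), (DC, Fay, 34), (DC, Sam, 15), (LA, Fay, 32), (LA, Fay, 4), (NYC, Bo, 36), (SEA, Jo, 19)}

{(BOS, Cal, 28), (BOS, Xia, 24), (CHI, Jo, 31), (DC, Fay, 34), (DC, Sam, 15), (LA, Fay, 32), (LA, Fay, 4), (NYC, Bo, 36), (SEA, Jo, 19)}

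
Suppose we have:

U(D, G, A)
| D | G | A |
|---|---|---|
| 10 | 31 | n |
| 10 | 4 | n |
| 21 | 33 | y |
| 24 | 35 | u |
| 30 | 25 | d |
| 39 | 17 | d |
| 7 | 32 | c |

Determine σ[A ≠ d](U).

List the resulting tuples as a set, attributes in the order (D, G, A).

{(10, 31, n), (10, 4, n), (21, 33, y), (24, 35, u), (7, 32, c)}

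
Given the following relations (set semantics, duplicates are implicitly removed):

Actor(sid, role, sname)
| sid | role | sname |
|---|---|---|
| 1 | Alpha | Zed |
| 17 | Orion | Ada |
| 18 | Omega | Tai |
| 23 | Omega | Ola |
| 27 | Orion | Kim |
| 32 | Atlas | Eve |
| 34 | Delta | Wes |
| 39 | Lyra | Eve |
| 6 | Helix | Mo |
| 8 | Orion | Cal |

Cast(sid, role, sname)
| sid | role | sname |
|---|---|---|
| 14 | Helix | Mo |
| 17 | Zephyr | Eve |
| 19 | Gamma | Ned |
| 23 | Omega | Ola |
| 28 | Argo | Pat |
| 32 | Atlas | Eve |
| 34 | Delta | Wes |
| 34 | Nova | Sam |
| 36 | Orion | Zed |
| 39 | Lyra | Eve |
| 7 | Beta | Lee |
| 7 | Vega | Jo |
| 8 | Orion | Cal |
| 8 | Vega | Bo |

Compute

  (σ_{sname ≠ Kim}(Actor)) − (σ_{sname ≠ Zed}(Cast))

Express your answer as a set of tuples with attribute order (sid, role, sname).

{(1, Alpha, Zed), (17, Orion, Ada), (18, Omega, Tai), (6, Helix, Mo)}

Selection sname ≠ Kim: {(1, Alpha, Zed), (17, Orion, Ada), (18, Omega, Tai), (23, Omega, Ola), (32, Atlas, Eve), (34, Delta, Wes), (39, Lyra, Eve), (6, Helix, Mo), (8, Orion, Cal)}
Selection sname ≠ Zed: {(14, Helix, Mo), (17, Zephyr, Eve), (19, Gamma, Ned), (23, Omega, Ola), (28, Argo, Pat), (32, Atlas, Eve), (34, Delta, Wes), (34, Nova, Sam), (39, Lyra, Eve), (7, Beta, Lee), (7, Vega, Jo), (8, Orion, Cal), (8, Vega, Bo)}
Difference: {(1, Alpha, Zed), (17, Orion, Ada), (18, Omega, Tai), (23, Omega, Ola), (32, Atlas, Eve), (34, Delta, Wes), (39, Lyra, Eve), (6, Helix, Mo), (8, Orion, Cal)} with {(14, Helix, Mo), (17, Zephyr, Eve), (19, Gamma, Ned), (23, Omega, Ola), (28, Argo, Pat), (32, Atlas, Eve), (34, Delta, Wes), (34, Nova, Sam), (39, Lyra, Eve), (7, Beta, Lee), (7, Vega, Jo), (8, Orion, Cal), (8, Vega, Bo)} → {(1, Alpha, Zed), (17, Orion, Ada), (18, Omega, Tai), (6, Helix, Mo)}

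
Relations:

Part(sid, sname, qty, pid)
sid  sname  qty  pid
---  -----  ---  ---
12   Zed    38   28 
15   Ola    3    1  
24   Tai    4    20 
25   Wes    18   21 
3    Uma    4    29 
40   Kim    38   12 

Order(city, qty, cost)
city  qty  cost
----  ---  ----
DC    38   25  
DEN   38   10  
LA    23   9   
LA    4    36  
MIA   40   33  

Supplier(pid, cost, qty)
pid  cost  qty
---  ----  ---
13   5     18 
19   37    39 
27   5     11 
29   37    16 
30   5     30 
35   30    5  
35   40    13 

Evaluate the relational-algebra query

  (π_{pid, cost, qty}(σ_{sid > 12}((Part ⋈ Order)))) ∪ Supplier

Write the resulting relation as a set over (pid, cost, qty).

Joining Part and Order on qty yields {(12, Zed, 38, 28, DC, 25), (12, Zed, 38, 28, DEN, 10), (24, Tai, 4, 20, LA, 36), (3, Uma, 4, 29, LA, 36), (40, Kim, 38, 12, DC, 25), (40, Kim, 38, 12, DEN, 10)}.
Filtering on sid > 12 leaves {(24, Tai, 4, 20, LA, 36), (40, Kim, 38, 12, DC, 25), (40, Kim, 38, 12, DEN, 10)}.
π_{pid, cost, qty} gives {(12, 10, 38), (12, 25, 38), (20, 36, 4)}.
Set union of the two operands is {(12, 10, 38), (12, 25, 38), (13, 5, 18), (19, 37, 39), (20, 36, 4), (27, 5, 11), (29, 37, 16), (30, 5, 30), (35, 30, 5), (35, 40, 13)}.

{(12, 10, 38), (12, 25, 38), (13, 5, 18), (19, 37, 39), (20, 36, 4), (27, 5, 11), (29, 37, 16), (30, 5, 30), (35, 30, 5), (35, 40, 13)}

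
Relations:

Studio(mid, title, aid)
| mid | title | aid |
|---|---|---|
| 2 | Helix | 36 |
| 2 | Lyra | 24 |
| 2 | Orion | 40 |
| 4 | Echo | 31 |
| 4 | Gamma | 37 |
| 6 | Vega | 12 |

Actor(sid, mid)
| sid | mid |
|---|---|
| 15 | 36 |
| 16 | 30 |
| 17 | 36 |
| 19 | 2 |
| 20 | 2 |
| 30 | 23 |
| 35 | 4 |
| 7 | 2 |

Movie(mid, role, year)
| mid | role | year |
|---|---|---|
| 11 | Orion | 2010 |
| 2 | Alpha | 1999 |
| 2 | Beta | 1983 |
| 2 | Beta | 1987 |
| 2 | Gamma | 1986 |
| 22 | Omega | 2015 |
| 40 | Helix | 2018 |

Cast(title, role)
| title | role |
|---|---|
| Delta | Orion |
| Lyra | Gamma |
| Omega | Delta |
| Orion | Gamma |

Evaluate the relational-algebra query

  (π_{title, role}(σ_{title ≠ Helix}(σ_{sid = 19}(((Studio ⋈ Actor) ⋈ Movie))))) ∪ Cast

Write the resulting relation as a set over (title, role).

{(Delta, Orion), (Lyra, Alpha), (Lyra, Beta), (Lyra, Gamma), (Omega, Delta), (Orion, Alpha), (Orion, Beta), (Orion, Gamma)}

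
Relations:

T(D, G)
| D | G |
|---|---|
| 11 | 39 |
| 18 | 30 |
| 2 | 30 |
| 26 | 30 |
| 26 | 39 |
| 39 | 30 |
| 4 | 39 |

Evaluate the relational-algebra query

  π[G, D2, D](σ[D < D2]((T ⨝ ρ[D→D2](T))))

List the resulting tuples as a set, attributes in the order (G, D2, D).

ρ[D→D2]: schema becomes (D2, G); tuples unchanged.
Joining T and ρ[D→D2](T) on G yields {(11, 39, 11), (11, 39, 26), (11, 39, 4), (18, 30, 18), (18, 30, 2), (18, 30, 26), (18, 30, 39), (2, 30, 18), (2, 30, 2), (2, 30, 26), (2, 30, 39), (26, 30, 18), (26, 30, 2), (26, 30, 26), (26, 30, 39), (26, 39, 11), (26, 39, 26), (26, 39, 4), (39, 30, 18), (39, 30, 2), (39, 30, 26), (39, 30, 39), (4, 39, 11), (4, 39, 26), (4, 39, 4)}.
Apply σ_{D < D2}; surviving tuples: {(11, 39, 26), (18, 30, 26), (18, 30, 39), (2, 30, 18), (2, 30, 26), (2, 30, 39), (26, 30, 39), (4, 39, 11), (4, 39, 26)}
π[G, D2, D]: project onto (G, D2, D) → {(30, 18, 2), (30, 26, 18), (30, 26, 2), (30, 39, 18), (30, 39, 2), (30, 39, 26), (39, 11, 4), (39, 26, 11), (39, 26, 4)}

{(30, 18, 2), (30, 26, 18), (30, 26, 2), (30, 39, 18), (30, 39, 2), (30, 39, 26), (39, 11, 4), (39, 26, 11), (39, 26, 4)}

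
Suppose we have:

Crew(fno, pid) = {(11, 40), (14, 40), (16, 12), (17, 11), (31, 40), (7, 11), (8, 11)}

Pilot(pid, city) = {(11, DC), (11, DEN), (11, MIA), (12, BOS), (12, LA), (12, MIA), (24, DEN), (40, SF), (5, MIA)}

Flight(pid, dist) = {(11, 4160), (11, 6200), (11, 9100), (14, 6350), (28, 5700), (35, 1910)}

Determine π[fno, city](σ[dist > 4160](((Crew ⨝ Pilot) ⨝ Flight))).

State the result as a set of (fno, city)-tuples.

{(17, DC), (17, DEN), (17, MIA), (7, DC), (7, DEN), (7, MIA), (8, DC), (8, DEN), (8, MIA)}

Joining Crew and Pilot on pid yields {(11, 40, SF), (14, 40, SF), (16, 12, BOS), (16, 12, LA), (16, 12, MIA), (17, 11, DC), (17, 11, DEN), (17, 11, MIA), (31, 40, SF), (7, 11, DC), (7, 11, DEN), (7, 11, MIA), (8, 11, DC), (8, 11, DEN), (8, 11, MIA)}.
Joining (Crew ⨝ Pilot) and Flight on pid yields {(17, 11, DC, 4160), (17, 11, DC, 6200), (17, 11, DC, 9100), (17, 11, DEN, 4160), (17, 11, DEN, 6200), (17, 11, DEN, 9100), (17, 11, MIA, 4160), (17, 11, MIA, 6200), (17, 11, MIA, 9100), (7, 11, DC, 4160), (7, 11, DC, 6200), (7, 11, DC, 9100), (7, 11, DEN, 4160), (7, 11, DEN, 6200), (7, 11, DEN, 9100), (7, 11, MIA, 4160), (7, 11, MIA, 6200), (7, 11, MIA, 9100), (8, 11, DC, 4160), (8, 11, DC, 6200), (8, 11, DC, 9100), (8, 11, DEN, 4160), (8, 11, DEN, 6200), (8, 11, DEN, 9100), (8, 11, MIA, 4160), (8, 11, MIA, 6200), (8, 11, MIA, 9100)}.
Selection dist > 4160: {(17, 11, DC, 6200), (17, 11, DC, 9100), (17, 11, DEN, 6200), (17, 11, DEN, 9100), (17, 11, MIA, 6200), (17, 11, MIA, 9100), (7, 11, DC, 6200), (7, 11, DC, 9100), (7, 11, DEN, 6200), (7, 11, DEN, 9100), (7, 11, MIA, 6200), (7, 11, MIA, 9100), (8, 11, DC, 6200), (8, 11, DC, 9100), (8, 11, DEN, 6200), (8, 11, DEN, 9100), (8, 11, MIA, 6200), (8, 11, MIA, 9100)}
Keep only column(s) fno, city (9 duplicate(s) eliminated): {(17, DC), (17, DEN), (17, MIA), (7, DC), (7, DEN), (7, MIA), (8, DC), (8, DEN), (8, MIA)}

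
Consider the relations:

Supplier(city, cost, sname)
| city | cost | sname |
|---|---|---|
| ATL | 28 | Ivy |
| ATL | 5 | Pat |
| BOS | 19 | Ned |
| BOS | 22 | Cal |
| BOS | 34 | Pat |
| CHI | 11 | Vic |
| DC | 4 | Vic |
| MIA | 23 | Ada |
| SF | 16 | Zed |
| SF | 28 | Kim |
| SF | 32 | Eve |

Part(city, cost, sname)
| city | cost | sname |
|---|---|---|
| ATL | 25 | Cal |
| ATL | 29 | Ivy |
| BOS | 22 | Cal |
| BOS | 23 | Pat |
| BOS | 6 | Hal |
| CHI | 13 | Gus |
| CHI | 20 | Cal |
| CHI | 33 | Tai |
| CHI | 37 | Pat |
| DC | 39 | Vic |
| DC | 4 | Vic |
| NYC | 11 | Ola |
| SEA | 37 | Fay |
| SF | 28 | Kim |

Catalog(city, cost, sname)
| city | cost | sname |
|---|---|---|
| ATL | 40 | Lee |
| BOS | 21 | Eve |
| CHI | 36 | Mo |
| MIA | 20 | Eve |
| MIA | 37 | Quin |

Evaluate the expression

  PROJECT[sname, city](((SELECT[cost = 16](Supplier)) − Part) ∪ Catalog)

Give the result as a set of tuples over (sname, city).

Filtering on cost = 16 leaves {(SF, 16, Zed)}.
Difference: {(SF, 16, Zed)} with {(ATL, 25, Cal), (ATL, 29, Ivy), (BOS, 22, Cal), (BOS, 23, Pat), (BOS, 6, Hal), (CHI, 13, Gus), (CHI, 20, Cal), (CHI, 33, Tai), (CHI, 37, Pat), (DC, 39, Vic), (DC, 4, Vic), (NYC, 11, Ola), (SEA, 37, Fay), (SF, 28, Kim)} → {(SF, 16, Zed)}
Union: {(SF, 16, Zed)} with {(ATL, 40, Lee), (BOS, 21, Eve), (CHI, 36, Mo), (MIA, 20, Eve), (MIA, 37, Quin)} → {(ATL, 40, Lee), (BOS, 21, Eve), (CHI, 36, Mo), (MIA, 20, Eve), (MIA, 37, Quin), (SF, 16, Zed)}
Keep only column(s) sname, city: {(Eve, BOS), (Eve, MIA), (Lee, ATL), (Mo, CHI), (Quin, MIA), (Zed, SF)}

{(Eve, BOS), (Eve, MIA), (Lee, ATL), (Mo, CHI), (Quin, MIA), (Zed, SF)}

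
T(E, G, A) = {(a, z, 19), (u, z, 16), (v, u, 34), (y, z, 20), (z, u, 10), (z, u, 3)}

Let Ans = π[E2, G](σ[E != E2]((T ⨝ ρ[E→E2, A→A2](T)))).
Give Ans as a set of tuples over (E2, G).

{(a, z), (u, z), (v, u), (y, z), (z, u)}

ρ[E→E2, A→A2]: schema becomes (E2, G, A2); tuples unchanged.
T ⋈ ρ[E→E2, A→A2](T) (natural join on G): {(a, z, 19, a, 19), (a, z, 19, u, 16), (a, z, 19, y, 20), (u, z, 16, a, 19), (u, z, 16, u, 16), (u, z, 16, y, 20), (v, u, 34, v, 34), (v, u, 34, z, 10), (v, u, 34, z, 3), (y, z, 20, a, 19), (y, z, 20, u, 16), (y, z, 20, y, 20), (z, u, 10, v, 34), (z, u, 10, z, 10), (z, u, 10, z, 3), (z, u, 3, v, 34), (z, u, 3, z, 10), (z, u, 3, z, 3)}
Filtering on E != E2 leaves {(a, z, 19, u, 16), (a, z, 19, y, 20), (u, z, 16, a, 19), (u, z, 16, y, 20), (v, u, 34, z, 10), (v, u, 34, z, 3), (y, z, 20, a, 19), (y, z, 20, u, 16), (z, u, 10, v, 34), (z, u, 3, v, 34)}.
Projecting to E2, G (5 duplicate(s) eliminated): {(a, z), (u, z), (v, u), (y, z), (z, u)}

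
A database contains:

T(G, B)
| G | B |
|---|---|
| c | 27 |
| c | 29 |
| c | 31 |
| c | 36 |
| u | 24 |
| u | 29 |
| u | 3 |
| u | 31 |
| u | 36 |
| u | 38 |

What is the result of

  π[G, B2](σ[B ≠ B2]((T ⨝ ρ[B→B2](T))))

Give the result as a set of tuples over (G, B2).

ρ[B→B2]: schema becomes (G, B2); tuples unchanged.
T ⋈ ρ[B→B2](T) (natural join on G): {(c, 27, 27), (c, 27, 29), (c, 27, 31), (c, 27, 36), (c, 29, 27), (c, 29, 29), (c, 29, 31), (c, 29, 36), (c, 31, 27), (c, 31, 29), (c, 31, 31), (c, 31, 36), (c, 36, 27), (c, 36, 29), (c, 36, 31), (c, 36, 36), (u, 24, 24), (u, 24, 29), (u, 24, 3), (u, 24, 31), (u, 24, 36), (u, 24, 38), (u, 29, 24), (u, 29, 29), (u, 29, 3), (u, 29, 31), (u, 29, 36), (u, 29, 38), (u, 3, 24), (u, 3, 29), (u, 3, 3), (u, 3, 31), (u, 3, 36), (u, 3, 38), (u, 31, 24), (u, 31, 29), (u, 31, 3), (u, 31, 31), (u, 31, 36), (u, 31, 38), (u, 36, 24), (u, 36, 29), (u, 36, 3), (u, 36, 31), (u, 36, 36), (u, 36, 38), (u, 38, 24), (u, 38, 29), (u, 38, 3), (u, 38, 31), (u, 38, 36), (u, 38, 38)}
σ[B ≠ B2]: keep tuples satisfying B ≠ B2 → {(c, 27, 29), (c, 27, 31), (c, 27, 36), (c, 29, 27), (c, 29, 31), (c, 29, 36), (c, 31, 27), (c, 31, 29), (c, 31, 36), (c, 36, 27), (c, 36, 29), (c, 36, 31), (u, 24, 29), (u, 24, 3), (u, 24, 31), (u, 24, 36), (u, 24, 38), (u, 29, 24), (u, 29, 3), (u, 29, 31), (u, 29, 36), (u, 29, 38), (u, 3, 24), (u, 3, 29), (u, 3, 31), (u, 3, 36), (u, 3, 38), (u, 31, 24), (u, 31, 29), (u, 31, 3), (u, 31, 36), (u, 31, 38), (u, 36, 24), (u, 36, 29), (u, 36, 3), (u, 36, 31), (u, 36, 38), (u, 38, 24), (u, 38, 29), (u, 38, 3), (u, 38, 31), (u, 38, 36)}
Projecting to G, B2 (32 duplicate(s) eliminated): {(c, 27), (c, 29), (c, 31), (c, 36), (u, 24), (u, 29), (u, 3), (u, 31), (u, 36), (u, 38)}

{(c, 27), (c, 29), (c, 31), (c, 36), (u, 24), (u, 29), (u, 3), (u, 31), (u, 36), (u, 38)}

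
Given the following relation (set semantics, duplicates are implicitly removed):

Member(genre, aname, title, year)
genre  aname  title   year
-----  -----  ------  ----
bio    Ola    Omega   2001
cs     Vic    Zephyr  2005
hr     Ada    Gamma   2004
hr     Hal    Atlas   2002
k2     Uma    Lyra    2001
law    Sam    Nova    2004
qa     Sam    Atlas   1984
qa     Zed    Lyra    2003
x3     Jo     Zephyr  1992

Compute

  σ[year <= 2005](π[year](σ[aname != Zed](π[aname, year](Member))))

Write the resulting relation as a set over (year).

{1984, 1992, 2001, 2002, 2004, 2005}

Keep only column(s) aname, year: {(Ada, 2004), (Hal, 2002), (Jo, 1992), (Ola, 2001), (Sam, 1984), (Sam, 2004), (Uma, 2001), (Vic, 2005), (Zed, 2003)}
σ[aname != Zed]: keep tuples satisfying aname != Zed → {(Ada, 2004), (Hal, 2002), (Jo, 1992), (Ola, 2001), (Sam, 1984), (Sam, 2004), (Uma, 2001), (Vic, 2005)}
Keep only column(s) year (2 duplicate(s) eliminated): {1984, 1992, 2001, 2002, 2004, 2005}
σ[year <= 2005]: keep tuples satisfying year <= 2005 → {1984, 1992, 2001, 2002, 2004, 2005}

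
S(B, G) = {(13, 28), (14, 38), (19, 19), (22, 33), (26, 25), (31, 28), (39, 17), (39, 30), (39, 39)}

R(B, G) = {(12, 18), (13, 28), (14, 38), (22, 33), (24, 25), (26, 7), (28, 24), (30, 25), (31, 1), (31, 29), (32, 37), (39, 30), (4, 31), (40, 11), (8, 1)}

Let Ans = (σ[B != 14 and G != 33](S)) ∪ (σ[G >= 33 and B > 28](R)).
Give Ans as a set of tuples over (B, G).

σ[B != 14 and G != 33]: keep tuples satisfying B != 14 and G != 33 → {(13, 28), (19, 19), (26, 25), (31, 28), (39, 17), (39, 30), (39, 39)}
σ[G >= 33 and B > 28]: keep tuples satisfying G >= 33 and B > 28 → {(32, 37)}
Union: {(13, 28), (19, 19), (26, 25), (31, 28), (39, 17), (39, 30), (39, 39)} with {(32, 37)} → {(13, 28), (19, 19), (26, 25), (31, 28), (32, 37), (39, 17), (39, 30), (39, 39)}

{(13, 28), (19, 19), (26, 25), (31, 28), (32, 37), (39, 17), (39, 30), (39, 39)}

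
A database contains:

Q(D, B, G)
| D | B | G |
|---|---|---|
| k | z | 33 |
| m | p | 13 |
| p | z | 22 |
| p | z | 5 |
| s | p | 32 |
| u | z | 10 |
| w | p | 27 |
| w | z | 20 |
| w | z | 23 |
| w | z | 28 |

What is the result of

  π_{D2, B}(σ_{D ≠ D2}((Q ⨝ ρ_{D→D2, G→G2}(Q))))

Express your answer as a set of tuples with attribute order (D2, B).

{(k, z), (m, p), (p, z), (s, p), (u, z), (w, p), (w, z)}

ρ[D→D2, G→G2]: schema becomes (D2, B, G2); tuples unchanged.
Joining Q and ρ_{D→D2, G→G2}(Q) on B yields {(k, z, 33, k, 33), (k, z, 33, p, 22), (k, z, 33, p, 5), (k, z, 33, u, 10), (k, z, 33, w, 20), (k, z, 33, w, 23), (k, z, 33, w, 28), (m, p, 13, m, 13), (m, p, 13, s, 32), (m, p, 13, w, 27), (p, z, 22, k, 33), (p, z, 22, p, 22), (p, z, 22, p, 5), (p, z, 22, u, 10), (p, z, 22, w, 20), (p, z, 22, w, 23), (p, z, 22, w, 28), (p, z, 5, k, 33), (p, z, 5, p, 22), (p, z, 5, p, 5), (p, z, 5, u, 10), (p, z, 5, w, 20), (p, z, 5, w, 23), (p, z, 5, w, 28), (s, p, 32, m, 13), (s, p, 32, s, 32), (s, p, 32, w, 27), (u, z, 10, k, 33), (u, z, 10, p, 22), (u, z, 10, p, 5), (u, z, 10, u, 10), (u, z, 10, w, 20), (u, z, 10, w, 23), (u, z, 10, w, 28), (w, p, 27, m, 13), (w, p, 27, s, 32), (w, p, 27, w, 27), (w, z, 20, k, 33), (w, z, 20, p, 22), (w, z, 20, p, 5), (w, z, 20, u, 10), (w, z, 20, w, 20), (w, z, 20, w, 23), (w, z, 20, w, 28), (w, z, 23, k, 33), (w, z, 23, p, 22), (w, z, 23, p, 5), (w, z, 23, u, 10), (w, z, 23, w, 20), (w, z, 23, w, 23), (w, z, 23, w, 28), (w, z, 28, k, 33), (w, z, 28, p, 22), (w, z, 28, p, 5), (w, z, 28, u, 10), (w, z, 28, w, 20), (w, z, 28, w, 23), (w, z, 28, w, 28)}.
σ[D ≠ D2]: keep tuples satisfying D ≠ D2 → {(k, z, 33, p, 22), (k, z, 33, p, 5), (k, z, 33, u, 10), (k, z, 33, w, 20), (k, z, 33, w, 23), (k, z, 33, w, 28), (m, p, 13, s, 32), (m, p, 13, w, 27), (p, z, 22, k, 33), (p, z, 22, u, 10), (p, z, 22, w, 20), (p, z, 22, w, 23), (p, z, 22, w, 28), (p, z, 5, k, 33), (p, z, 5, u, 10), (p, z, 5, w, 20), (p, z, 5, w, 23), (p, z, 5, w, 28), (s, p, 32, m, 13), (s, p, 32, w, 27), (u, z, 10, k, 33), (u, z, 10, p, 22), (u, z, 10, p, 5), (u, z, 10, w, 20), (u, z, 10, w, 23), (u, z, 10, w, 28), (w, p, 27, m, 13), (w, p, 27, s, 32), (w, z, 20, k, 33), (w, z, 20, p, 22), (w, z, 20, p, 5), (w, z, 20, u, 10), (w, z, 23, k, 33), (w, z, 23, p, 22), (w, z, 23, p, 5), (w, z, 23, u, 10), (w, z, 28, k, 33), (w, z, 28, p, 22), (w, z, 28, p, 5), (w, z, 28, u, 10)}
Keep only column(s) D2, B (33 duplicate(s) eliminated): {(k, z), (m, p), (p, z), (s, p), (u, z), (w, p), (w, z)}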